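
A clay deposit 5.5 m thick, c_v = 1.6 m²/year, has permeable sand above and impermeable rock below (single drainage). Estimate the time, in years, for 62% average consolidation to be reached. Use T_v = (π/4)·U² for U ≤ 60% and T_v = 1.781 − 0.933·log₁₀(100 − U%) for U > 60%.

Drainage path length: H_d = H = 5.5 m (single drainage).
U > 60%: T_v = 1.781 − 0.933·log₁₀(100 − 62) = 0.30706.
t = T_v·H_d²/c_v = 0.30706×5.5²/1.6 = 5.805 years.

t ≈ 5.81 years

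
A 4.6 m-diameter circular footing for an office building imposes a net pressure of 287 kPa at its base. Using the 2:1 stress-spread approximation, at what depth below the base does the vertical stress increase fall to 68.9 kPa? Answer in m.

2:1 spreading — at depth z the loaded area has grown by z in each plan dimension:
qD²/(D+z)² = Δσ_z ⇒ z = D(√(q/Δσ_z) − 1) = 4.6×(√(287/68.9) − 1) = 4.788 m

z ≈ 4.79 m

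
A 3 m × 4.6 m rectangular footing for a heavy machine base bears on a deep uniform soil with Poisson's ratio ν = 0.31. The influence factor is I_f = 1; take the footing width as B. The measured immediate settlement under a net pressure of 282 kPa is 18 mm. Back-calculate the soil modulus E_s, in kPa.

S_e = q·B·(1−ν²)/E_s · I_f  ⇒  E_s = q·B·(1−ν²)·I_f / S_e.
E_s = 282 × 3 × 0.9039 × 1 / 0.018 = 42480 kPa

E_s ≈ 42500 kPa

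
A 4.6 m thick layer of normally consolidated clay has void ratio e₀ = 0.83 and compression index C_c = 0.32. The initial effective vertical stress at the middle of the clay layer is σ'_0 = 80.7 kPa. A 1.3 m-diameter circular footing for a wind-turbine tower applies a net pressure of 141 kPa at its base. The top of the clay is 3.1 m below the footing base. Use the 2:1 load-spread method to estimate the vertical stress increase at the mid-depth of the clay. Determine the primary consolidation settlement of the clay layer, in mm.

Mid-depth of clay below the footing base: z = 3.1 + 4.6/2 = 5.4 m.
Stress increase at mid-clay by the 2:1 spreading method:
Δσ ≈ qD²/(D+z)² = 141×1.3²/(1.3+5.4)² = 5.3083 kPa
Final effective stress: σ'_f = σ'_0 + Δσ = 80.7 + 5.3083 = 86.008 kPa.
Normally consolidated clay, so the full stress increment lies on the virgin compression line:
S_c = C_c·H/(1+e₀)·log₁₀(σ'_f/σ'_0) = 0.32×4.6/(1+0.83)×log₁₀(86.008/80.7)
    = 0.80437 × 0.027665 = 0.02225 m

S_c ≈ 22.3 mm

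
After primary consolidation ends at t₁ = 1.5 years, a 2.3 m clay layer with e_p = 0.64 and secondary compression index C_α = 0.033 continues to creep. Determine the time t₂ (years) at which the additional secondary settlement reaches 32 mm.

S_s = C_α·H/(1+e_p)·log₁₀(t₂/t₁) ⇒ log₁₀(t₂/t₁) = S_s·(1+e_p)/(C_α·H).
log₁₀(t₂/t₁) = 0.032 × (1+0.64) / (0.033×2.3) = 0.6914
t₂ = t₁ × 10^0.6914 = 1.5 × 4.914 = 7.371 years

t₂ ≈ 7.37 years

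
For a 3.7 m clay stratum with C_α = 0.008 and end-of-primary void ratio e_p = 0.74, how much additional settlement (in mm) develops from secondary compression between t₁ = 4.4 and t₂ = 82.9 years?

S_s ≈ 21.7 mm

Secondary compression: S_s = C_α·H/(1+e_p)·log₁₀(t₂/t₁)
S_s = 0.008×3.7/(1+0.74)×log₁₀(82.9/4.4)
    = 0.01701 × 1.275 = 0.02169 m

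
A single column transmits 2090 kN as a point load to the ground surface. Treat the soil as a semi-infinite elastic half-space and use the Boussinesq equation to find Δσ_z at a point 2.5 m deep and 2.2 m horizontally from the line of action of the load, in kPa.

Boussinesq vertical stress below a point load on an elastic half-space:
Δσ_z = 3P/(2πz²) · [1 + (r/z)²]^(−5/2)
r/z = 2.2/2.5 = 0.88; [1+(r/z)²]^(−5/2) = 0.23844.
Δσ_z = 3×2090/(2π×2.5²) × 0.23844 = 159.66 × 0.23844 = 38.07 kPa

Δσ_z ≈ 38.1 kPa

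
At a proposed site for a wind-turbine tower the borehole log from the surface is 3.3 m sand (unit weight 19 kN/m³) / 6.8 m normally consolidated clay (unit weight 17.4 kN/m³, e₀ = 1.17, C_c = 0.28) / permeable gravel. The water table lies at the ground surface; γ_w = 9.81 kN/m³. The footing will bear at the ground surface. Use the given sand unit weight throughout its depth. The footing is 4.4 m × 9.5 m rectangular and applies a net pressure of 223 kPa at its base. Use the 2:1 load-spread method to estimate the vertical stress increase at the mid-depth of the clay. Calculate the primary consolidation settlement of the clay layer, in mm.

Mid-depth of clay below the ground surface: z = 3.3 + 6.8/2 = 6.7 m.
Total vertical stress at mid-clay: σ_v = 19×3.3 + 17.4×3.4 = 121.86 kPa.
Pore pressure: u = 9.81×(6.7 − 0) = 65.727 kPa.
Initial effective stress: σ'_0 = σ_v − u = 121.86 − 65.727 = 56.133 kPa.
Stress increase at mid-clay by the 2:1 spreading method:
Δσ = qBL/((B+z)(L+z)) = 223×4.4×9.5/((4.4+6.7)(9.5+6.7)) = 51.837 kPa
Final effective stress: σ'_f = σ'_0 + Δσ = 56.133 + 51.837 = 107.97 kPa.
Normally consolidated clay, so the full stress increment lies on the virgin compression line:
S_c = C_c·H/(1+e₀)·log₁₀(σ'_f/σ'_0) = 0.28×6.8/(1+1.17)×log₁₀(107.97/56.133)
    = 0.87742 × 0.28408 = 0.2493 m

S_c ≈ 249 mm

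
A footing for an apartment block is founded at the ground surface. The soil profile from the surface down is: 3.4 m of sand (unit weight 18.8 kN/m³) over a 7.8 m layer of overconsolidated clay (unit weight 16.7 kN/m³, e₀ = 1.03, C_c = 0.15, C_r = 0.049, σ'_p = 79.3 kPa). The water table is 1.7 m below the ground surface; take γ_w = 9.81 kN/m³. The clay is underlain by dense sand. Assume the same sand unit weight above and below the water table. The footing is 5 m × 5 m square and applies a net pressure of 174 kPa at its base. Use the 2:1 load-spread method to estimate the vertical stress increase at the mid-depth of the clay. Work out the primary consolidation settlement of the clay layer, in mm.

Mid-depth of clay below the ground surface: z = 3.4 + 7.8/2 = 7.3 m.
Total vertical stress at mid-clay: σ_v = 18.8×3.4 + 16.7×3.9 = 129.05 kPa.
Pore pressure: u = 9.81×(7.3 − 1.7) = 54.936 kPa.
Initial effective stress: σ'_0 = σ_v − u = 129.05 − 54.936 = 74.114 kPa.
Stress increase at mid-clay by the 2:1 spreading method:
Δσ = qBL/((B+z)(L+z)) = 174×5×5/((5+7.3)(5+7.3)) = 28.753 kPa
Final effective stress: σ'_f = 74.114 + 28.753 = 102.87 kPa.
σ'_f = 102.87 > σ'_p = 79.3 kPa, so the stress path crosses the preconsolidation pressure — recompression up to σ'_p, then virgin compression beyond:
S_c = H/(1+e₀)·[C_r·log₁₀(σ'_p/σ'_0) + C_c·log₁₀(σ'_f/σ'_p)]
    = 7.8/2.03 × [0.049×log₁₀(79.3/74.114) + 0.15×log₁₀(102.87/79.3)]
    = 3.8424 × [0.0014393 + 0.016952] = 0.07067 m

S_c ≈ 70.7 mm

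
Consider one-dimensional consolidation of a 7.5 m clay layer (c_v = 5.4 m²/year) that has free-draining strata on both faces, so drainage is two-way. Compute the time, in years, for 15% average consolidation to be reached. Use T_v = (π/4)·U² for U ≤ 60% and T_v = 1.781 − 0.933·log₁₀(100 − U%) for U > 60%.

t ≈ 0.046 years

Drainage path length: H_d = H/2 = 3.75 m (double drainage).
U ≤ 60%: T_v = (π/4)·U² = (π/4)×0.15² = 0.017671.
t = T_v·H_d²/c_v = 0.017671×3.75²/5.4 = 0.04602 years.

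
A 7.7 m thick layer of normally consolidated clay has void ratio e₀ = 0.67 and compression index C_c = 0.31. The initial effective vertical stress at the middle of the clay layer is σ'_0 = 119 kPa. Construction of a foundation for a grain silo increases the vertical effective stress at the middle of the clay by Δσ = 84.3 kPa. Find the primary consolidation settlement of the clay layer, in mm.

Final effective stress: σ'_f = σ'_0 + Δσ = 119 + 84.3 = 203.3 kPa.
Normally consolidated clay, so the full stress increment lies on the virgin compression line:
S_c = C_c·H/(1+e₀)·log₁₀(σ'_f/σ'_0) = 0.31×7.7/(1+0.67)×log₁₀(203.3/119)
    = 1.4293 × 0.23259 = 0.3324 m

S_c ≈ 332 mm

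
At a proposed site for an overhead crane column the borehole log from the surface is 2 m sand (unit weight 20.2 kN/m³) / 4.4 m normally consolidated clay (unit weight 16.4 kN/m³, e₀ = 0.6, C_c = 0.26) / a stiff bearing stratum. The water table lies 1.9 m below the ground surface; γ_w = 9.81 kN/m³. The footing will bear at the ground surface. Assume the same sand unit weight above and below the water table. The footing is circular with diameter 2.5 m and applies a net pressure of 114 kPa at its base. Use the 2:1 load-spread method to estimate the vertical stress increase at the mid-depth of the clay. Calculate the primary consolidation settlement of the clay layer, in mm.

S_c ≈ 80.1 mm

Mid-depth of clay below the ground surface: z = 2 + 4.4/2 = 4.2 m.
Total vertical stress at mid-clay: σ_v = 20.2×2 + 16.4×2.2 = 76.48 kPa.
Pore pressure: u = 9.81×(4.2 − 1.9) = 22.563 kPa.
Initial effective stress: σ'_0 = σ_v − u = 76.48 − 22.563 = 53.917 kPa.
Stress increase at mid-clay by the 2:1 spreading method:
Δσ ≈ qD²/(D+z)² = 114×2.5²/(2.5+4.2)² = 15.872 kPa
Final effective stress: σ'_f = σ'_0 + Δσ = 53.917 + 15.872 = 69.789 kPa.
Normally consolidated clay, so the full stress increment lies on the virgin compression line:
S_c = C_c·H/(1+e₀)·log₁₀(σ'_f/σ'_0) = 0.26×4.4/(1+0.6)×log₁₀(69.789/53.917)
    = 0.715 × 0.11206 = 0.08012 m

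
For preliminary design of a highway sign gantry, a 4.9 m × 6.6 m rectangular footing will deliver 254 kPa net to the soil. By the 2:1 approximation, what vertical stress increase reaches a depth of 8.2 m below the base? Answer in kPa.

By the 2:1 method the load spreads at 1 horizontal : 2 vertical, so at depth z the loaded area has grown by z in each plan dimension:
Δσ = qBL/((B+z)(L+z)) = 254×4.9×6.6/((4.9+8.2)(6.6+8.2)) = 42.368 kPa

Δσ_z ≈ 42.4 kPa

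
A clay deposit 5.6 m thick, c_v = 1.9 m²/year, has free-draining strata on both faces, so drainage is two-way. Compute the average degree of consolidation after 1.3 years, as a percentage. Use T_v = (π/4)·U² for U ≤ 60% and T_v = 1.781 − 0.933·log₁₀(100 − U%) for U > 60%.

U ≈ 62.7 %

Drainage path length: H_d = H/2 = 2.8 m (double drainage).
T_v = c_v·t/H_d² = 1.9×1.3/2.8² = 0.31505.
T_v = 0.31505 corresponds to the U > 60% branch:
U = 1 − 10^((1.781 − T_v)/0.933)/100 = 0.6274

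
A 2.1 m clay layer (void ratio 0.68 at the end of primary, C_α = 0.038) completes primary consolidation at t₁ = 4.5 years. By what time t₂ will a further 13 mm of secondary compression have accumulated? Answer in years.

t₂ ≈ 8.45 years

S_s = C_α·H/(1+e_p)·log₁₀(t₂/t₁) ⇒ log₁₀(t₂/t₁) = S_s·(1+e_p)/(C_α·H).
log₁₀(t₂/t₁) = 0.013 × (1+0.68) / (0.038×2.1) = 0.2737
t₂ = t₁ × 10^0.2737 = 4.5 × 1.878 = 8.451 years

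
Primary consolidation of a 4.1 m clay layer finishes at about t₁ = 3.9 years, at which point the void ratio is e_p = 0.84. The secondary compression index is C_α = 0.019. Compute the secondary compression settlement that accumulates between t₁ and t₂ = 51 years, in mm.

S_s ≈ 47.3 mm

Secondary compression: S_s = C_α·H/(1+e_p)·log₁₀(t₂/t₁)
S_s = 0.019×4.1/(1+0.84)×log₁₀(51/3.9)
    = 0.04234 × 1.117 = 0.04727 m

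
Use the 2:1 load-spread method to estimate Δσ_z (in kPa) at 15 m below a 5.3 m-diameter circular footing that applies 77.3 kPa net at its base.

Δσ_z ≈ 5.27 kPa

By the 2:1 method the load spreads at 1 horizontal : 2 vertical, so at depth z the loaded area has grown by z in each plan dimension:
Δσ ≈ qD²/(D+z)² = 77.3×5.3²/(5.3+15)² = 5.2691 kPa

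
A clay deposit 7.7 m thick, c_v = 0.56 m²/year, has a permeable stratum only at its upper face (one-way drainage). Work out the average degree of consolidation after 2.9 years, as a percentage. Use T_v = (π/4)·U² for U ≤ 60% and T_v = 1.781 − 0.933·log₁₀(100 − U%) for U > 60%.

U ≈ 18.7 %

Drainage path length: H_d = H = 7.7 m (single drainage).
T_v = c_v·t/H_d² = 0.56×2.9/7.7² = 0.027391.
T_v = 0.027391 corresponds to the U ≤ 60% branch:
U = √(4T_v/π) = 0.1867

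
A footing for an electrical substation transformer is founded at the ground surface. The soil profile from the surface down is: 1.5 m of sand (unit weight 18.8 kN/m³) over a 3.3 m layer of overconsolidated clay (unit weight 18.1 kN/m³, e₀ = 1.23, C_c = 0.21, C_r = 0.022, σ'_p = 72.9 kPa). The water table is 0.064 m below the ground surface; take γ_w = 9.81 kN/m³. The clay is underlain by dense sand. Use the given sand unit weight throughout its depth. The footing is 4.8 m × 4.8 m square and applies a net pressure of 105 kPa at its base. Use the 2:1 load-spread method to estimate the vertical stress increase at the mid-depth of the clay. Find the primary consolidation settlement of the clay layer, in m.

Mid-depth of clay below the ground surface: z = 1.5 + 3.3/2 = 3.15 m.
Total vertical stress at mid-clay: σ_v = 18.8×1.5 + 18.1×1.65 = 58.065 kPa.
Pore pressure: u = 9.81×(3.15 − 0.064) = 30.274 kPa.
Initial effective stress: σ'_0 = σ_v − u = 58.065 − 30.274 = 27.791 kPa.
Stress increase at mid-clay by the 2:1 spreading method:
Δσ = qBL/((B+z)(L+z)) = 105×4.8×4.8/((4.8+3.15)(4.8+3.15)) = 38.277 kPa
Final effective stress: σ'_f = 27.791 + 38.277 = 66.068 kPa.
σ'_f = 66.068 ≤ σ'_p = 72.9 kPa, so the clay remains overconsolidated and only the recompression index applies:
S_c = C_r·H/(1+e₀)·log₁₀(σ'_f/σ'_0) = 0.022×3.3/2.23×log₁₀(66.068/27.791)
    = 0.032556 × 0.37609 = 0.01224 m

S_c ≈ 0.0122 m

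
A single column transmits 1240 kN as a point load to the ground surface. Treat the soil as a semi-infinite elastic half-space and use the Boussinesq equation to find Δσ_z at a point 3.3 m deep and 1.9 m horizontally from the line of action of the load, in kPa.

Δσ_z ≈ 26.6 kPa

Boussinesq vertical stress below a point load on an elastic half-space:
Δσ_z = 3P/(2πz²) · [1 + (r/z)²]^(−5/2)
r/z = 1.9/3.3 = 0.57576; [1+(r/z)²]^(−5/2) = 0.48882.
Δσ_z = 3×1240/(2π×3.3²) × 0.48882 = 54.367 × 0.48882 = 26.58 kPa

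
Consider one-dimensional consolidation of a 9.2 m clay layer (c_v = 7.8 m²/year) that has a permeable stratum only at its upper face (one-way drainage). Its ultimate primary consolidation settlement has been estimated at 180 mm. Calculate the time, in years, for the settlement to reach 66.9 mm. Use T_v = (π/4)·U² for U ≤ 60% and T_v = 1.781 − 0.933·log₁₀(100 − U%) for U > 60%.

t ≈ 1.18 years

Drainage path length: H_d = H = 9.2 m (single drainage).
U = S(t)/S_ult = 66.9/180 = 0.3717.
U ≤ 60%: T_v = (π/4)·U² = (π/4)×0.37167² = 0.10849.
t = T_v·H_d²/c_v = 0.10849×9.2²/7.8 = 1.177 years.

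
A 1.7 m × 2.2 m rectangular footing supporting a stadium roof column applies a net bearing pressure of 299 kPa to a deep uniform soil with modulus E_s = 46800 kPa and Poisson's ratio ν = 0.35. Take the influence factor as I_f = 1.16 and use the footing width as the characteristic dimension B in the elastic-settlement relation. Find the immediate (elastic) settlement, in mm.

S_e ≈ 11.1 mm

Immediate (elastic) settlement: S_e = q·B·(1−ν²)/E_s · I_f.
S_e = 299 × 1.7 × (1 − 0.35²) / 46800 × 1.16
    = 299 × 1.7 × 0.8775 / 46800 × 1.16
    = 0.01106 m = 11.06 mm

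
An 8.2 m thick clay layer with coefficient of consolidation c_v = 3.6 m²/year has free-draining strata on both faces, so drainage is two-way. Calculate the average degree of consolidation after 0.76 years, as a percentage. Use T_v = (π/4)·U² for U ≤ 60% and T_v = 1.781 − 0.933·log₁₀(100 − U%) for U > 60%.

U ≈ 45.5 %

Drainage path length: H_d = H/2 = 4.1 m (double drainage).
T_v = c_v·t/H_d² = 3.6×0.76/4.1² = 0.16276.
T_v = 0.16276 corresponds to the U ≤ 60% branch:
U = √(4T_v/π) = 0.4552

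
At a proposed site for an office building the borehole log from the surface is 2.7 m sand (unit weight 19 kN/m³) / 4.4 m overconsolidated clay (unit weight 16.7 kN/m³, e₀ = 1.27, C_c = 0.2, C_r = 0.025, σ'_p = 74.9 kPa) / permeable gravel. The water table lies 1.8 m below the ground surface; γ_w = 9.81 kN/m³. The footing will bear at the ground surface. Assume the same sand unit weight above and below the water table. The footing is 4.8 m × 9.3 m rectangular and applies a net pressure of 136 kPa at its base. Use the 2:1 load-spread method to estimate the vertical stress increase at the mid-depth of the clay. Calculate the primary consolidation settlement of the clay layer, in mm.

S_c ≈ 57 mm

Mid-depth of clay below the ground surface: z = 2.7 + 4.4/2 = 4.9 m.
Total vertical stress at mid-clay: σ_v = 19×2.7 + 16.7×2.2 = 88.04 kPa.
Pore pressure: u = 9.81×(4.9 − 1.8) = 30.411 kPa.
Initial effective stress: σ'_0 = σ_v − u = 88.04 − 30.411 = 57.629 kPa.
Stress increase at mid-clay by the 2:1 spreading method:
Δσ = qBL/((B+z)(L+z)) = 136×4.8×9.3/((4.8+4.9)(9.3+4.9)) = 44.076 kPa
Final effective stress: σ'_f = 57.629 + 44.076 = 101.7 kPa.
σ'_f = 101.7 > σ'_p = 74.9 kPa, so the stress path crosses the preconsolidation pressure — recompression up to σ'_p, then virgin compression beyond:
S_c = H/(1+e₀)·[C_r·log₁₀(σ'_p/σ'_0) + C_c·log₁₀(σ'_f/σ'_p)]
    = 4.4/2.27 × [0.025×log₁₀(74.9/57.629) + 0.2×log₁₀(101.7/74.9)]
    = 1.9383 × [0.002846 + 0.026568] = 0.05701 m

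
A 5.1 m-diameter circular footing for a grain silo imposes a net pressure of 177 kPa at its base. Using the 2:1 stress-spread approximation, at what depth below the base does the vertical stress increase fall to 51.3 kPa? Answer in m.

2:1 spreading — at depth z the loaded area has grown by z in each plan dimension:
qD²/(D+z)² = Δσ_z ⇒ z = D(√(q/Δσ_z) − 1) = 5.1×(√(177/51.3) − 1) = 4.373 m

z ≈ 4.37 m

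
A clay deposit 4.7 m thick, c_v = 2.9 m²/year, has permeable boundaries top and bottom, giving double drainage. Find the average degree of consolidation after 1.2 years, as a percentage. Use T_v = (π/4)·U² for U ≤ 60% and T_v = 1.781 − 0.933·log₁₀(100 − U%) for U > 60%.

Drainage path length: H_d = H/2 = 2.35 m (double drainage).
T_v = c_v·t/H_d² = 2.9×1.2/2.35² = 0.63015.
T_v = 0.63015 corresponds to the U > 60% branch:
U = 1 − 10^((1.781 − T_v)/0.933)/100 = 0.8288

U ≈ 82.9 %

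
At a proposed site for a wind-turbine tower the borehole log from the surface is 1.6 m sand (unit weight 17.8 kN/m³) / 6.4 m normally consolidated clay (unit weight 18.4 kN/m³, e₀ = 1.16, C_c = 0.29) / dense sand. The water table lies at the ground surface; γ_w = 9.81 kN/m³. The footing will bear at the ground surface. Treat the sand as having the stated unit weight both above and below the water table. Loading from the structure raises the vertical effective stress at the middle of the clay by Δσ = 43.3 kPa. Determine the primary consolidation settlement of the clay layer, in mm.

S_c ≈ 272 mm

Mid-depth of clay below the ground surface: z = 1.6 + 6.4/2 = 4.8 m.
Total vertical stress at mid-clay: σ_v = 17.8×1.6 + 18.4×3.2 = 87.36 kPa.
Pore pressure: u = 9.81×(4.8 − 0) = 47.088 kPa.
Initial effective stress: σ'_0 = σ_v − u = 87.36 − 47.088 = 40.272 kPa.
Final effective stress: σ'_f = σ'_0 + Δσ = 40.272 + 43.3 = 83.572 kPa.
Normally consolidated clay, so the full stress increment lies on the virgin compression line:
S_c = C_c·H/(1+e₀)·log₁₀(σ'_f/σ'_0) = 0.29×6.4/(1+1.16)×log₁₀(83.572/40.272)
    = 0.85926 × 0.31706 = 0.2724 m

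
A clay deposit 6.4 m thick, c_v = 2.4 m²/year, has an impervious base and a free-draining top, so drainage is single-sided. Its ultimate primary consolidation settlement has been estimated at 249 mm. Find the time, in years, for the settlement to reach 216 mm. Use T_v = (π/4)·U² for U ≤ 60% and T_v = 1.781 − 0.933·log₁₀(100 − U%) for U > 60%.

Drainage path length: H_d = H = 6.4 m (single drainage).
U = S(t)/S_ult = 216/249 = 0.8675.
U > 60%: T_v = 1.781 − 0.933·log₁₀(100 − 86.747) = 0.73388.
t = T_v·H_d²/c_v = 0.73388×6.4²/2.4 = 12.52 years.

t ≈ 12.5 years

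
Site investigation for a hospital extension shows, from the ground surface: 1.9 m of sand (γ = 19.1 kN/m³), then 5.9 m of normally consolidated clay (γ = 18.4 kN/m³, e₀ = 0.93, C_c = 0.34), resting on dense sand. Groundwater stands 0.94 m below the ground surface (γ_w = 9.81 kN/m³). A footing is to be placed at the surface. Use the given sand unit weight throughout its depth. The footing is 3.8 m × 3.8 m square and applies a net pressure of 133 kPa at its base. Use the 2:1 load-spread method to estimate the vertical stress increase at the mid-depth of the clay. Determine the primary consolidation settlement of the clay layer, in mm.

S_c ≈ 180 mm

Mid-depth of clay below the ground surface: z = 1.9 + 5.9/2 = 4.85 m.
Total vertical stress at mid-clay: σ_v = 19.1×1.9 + 18.4×2.95 = 90.57 kPa.
Pore pressure: u = 9.81×(4.85 − 0.94) = 38.357 kPa.
Initial effective stress: σ'_0 = σ_v − u = 90.57 − 38.357 = 52.213 kPa.
Stress increase at mid-clay by the 2:1 spreading method:
Δσ = qBL/((B+z)(L+z)) = 133×3.8×3.8/((3.8+4.85)(3.8+4.85)) = 25.668 kPa
Final effective stress: σ'_f = σ'_0 + Δσ = 52.213 + 25.668 = 77.881 kPa.
Normally consolidated clay, so the full stress increment lies on the virgin compression line:
S_c = C_c·H/(1+e₀)·log₁₀(σ'_f/σ'_0) = 0.34×5.9/(1+0.93)×log₁₀(77.881/52.213)
    = 1.0394 × 0.17365 = 0.1805 m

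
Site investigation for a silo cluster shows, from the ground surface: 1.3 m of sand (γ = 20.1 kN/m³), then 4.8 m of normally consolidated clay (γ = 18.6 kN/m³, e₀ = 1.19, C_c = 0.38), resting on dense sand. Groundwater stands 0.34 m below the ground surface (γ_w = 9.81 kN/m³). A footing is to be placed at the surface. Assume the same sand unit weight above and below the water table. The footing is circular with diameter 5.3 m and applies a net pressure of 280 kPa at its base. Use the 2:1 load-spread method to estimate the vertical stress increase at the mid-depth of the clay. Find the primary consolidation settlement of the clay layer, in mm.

Mid-depth of clay below the ground surface: z = 1.3 + 4.8/2 = 3.7 m.
Total vertical stress at mid-clay: σ_v = 20.1×1.3 + 18.6×2.4 = 70.77 kPa.
Pore pressure: u = 9.81×(3.7 − 0.34) = 32.962 kPa.
Initial effective stress: σ'_0 = σ_v − u = 70.77 − 32.962 = 37.808 kPa.
Stress increase at mid-clay by the 2:1 spreading method:
Δσ ≈ qD²/(D+z)² = 280×5.3²/(5.3+3.7)² = 97.101 kPa
Final effective stress: σ'_f = σ'_0 + Δσ = 37.808 + 97.101 = 134.91 kPa.
Normally consolidated clay, so the full stress increment lies on the virgin compression line:
S_c = C_c·H/(1+e₀)·log₁₀(σ'_f/σ'_0) = 0.38×4.8/(1+1.19)×log₁₀(134.91/37.808)
    = 0.83288 × 0.55246 = 0.4601 m

S_c ≈ 460 mm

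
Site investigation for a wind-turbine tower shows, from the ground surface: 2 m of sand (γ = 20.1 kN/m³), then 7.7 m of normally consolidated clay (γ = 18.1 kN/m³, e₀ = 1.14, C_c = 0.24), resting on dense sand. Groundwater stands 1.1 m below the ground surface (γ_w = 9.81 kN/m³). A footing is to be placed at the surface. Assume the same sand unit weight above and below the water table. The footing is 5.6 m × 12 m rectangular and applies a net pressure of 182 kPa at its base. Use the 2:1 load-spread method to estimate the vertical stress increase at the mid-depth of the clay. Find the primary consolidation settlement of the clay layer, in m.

Mid-depth of clay below the ground surface: z = 2 + 7.7/2 = 5.85 m.
Total vertical stress at mid-clay: σ_v = 20.1×2 + 18.1×3.85 = 109.89 kPa.
Pore pressure: u = 9.81×(5.85 − 1.1) = 46.598 kPa.
Initial effective stress: σ'_0 = σ_v − u = 109.89 − 46.598 = 63.292 kPa.
Stress increase at mid-clay by the 2:1 spreading method:
Δσ = qBL/((B+z)(L+z)) = 182×5.6×12/((5.6+5.85)(12+5.85)) = 59.841 kPa
Final effective stress: σ'_f = σ'_0 + Δσ = 63.292 + 59.841 = 123.13 kPa.
Normally consolidated clay, so the full stress increment lies on the virgin compression line:
S_c = C_c·H/(1+e₀)·log₁₀(σ'_f/σ'_0) = 0.24×7.7/(1+1.14)×log₁₀(123.13/63.292)
    = 0.86355 × 0.28902 = 0.2496 m

S_c ≈ 0.25 m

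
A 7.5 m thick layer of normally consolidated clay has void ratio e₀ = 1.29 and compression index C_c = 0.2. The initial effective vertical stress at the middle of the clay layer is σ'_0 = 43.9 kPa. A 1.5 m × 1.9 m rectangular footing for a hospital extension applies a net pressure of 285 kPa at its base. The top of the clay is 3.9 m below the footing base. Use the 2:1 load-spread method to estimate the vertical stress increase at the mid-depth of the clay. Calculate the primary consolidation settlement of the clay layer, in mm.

Mid-depth of clay below the footing base: z = 3.9 + 7.5/2 = 7.65 m.
Stress increase at mid-clay by the 2:1 spreading method:
Δσ = qBL/((B+z)(L+z)) = 285×1.5×1.9/((1.5+7.65)(1.9+7.65)) = 9.2953 kPa
Final effective stress: σ'_f = σ'_0 + Δσ = 43.9 + 9.2953 = 53.195 kPa.
Normally consolidated clay, so the full stress increment lies on the virgin compression line:
S_c = C_c·H/(1+e₀)·log₁₀(σ'_f/σ'_0) = 0.2×7.5/(1+1.29)×log₁₀(53.195/43.9)
    = 0.65502 × 0.083406 = 0.05463 m

S_c ≈ 54.6 mm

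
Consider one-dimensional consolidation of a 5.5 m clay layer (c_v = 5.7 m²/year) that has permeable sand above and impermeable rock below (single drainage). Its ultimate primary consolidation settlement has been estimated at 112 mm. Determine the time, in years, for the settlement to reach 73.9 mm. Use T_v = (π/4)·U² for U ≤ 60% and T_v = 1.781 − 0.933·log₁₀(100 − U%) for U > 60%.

Drainage path length: H_d = H = 5.5 m (single drainage).
U = S(t)/S_ult = 73.9/112 = 0.6598.
U > 60%: T_v = 1.781 − 0.933·log₁₀(100 − 65.982) = 0.35192.
t = T_v·H_d²/c_v = 0.35192×5.5²/5.7 = 1.868 years.

t ≈ 1.87 years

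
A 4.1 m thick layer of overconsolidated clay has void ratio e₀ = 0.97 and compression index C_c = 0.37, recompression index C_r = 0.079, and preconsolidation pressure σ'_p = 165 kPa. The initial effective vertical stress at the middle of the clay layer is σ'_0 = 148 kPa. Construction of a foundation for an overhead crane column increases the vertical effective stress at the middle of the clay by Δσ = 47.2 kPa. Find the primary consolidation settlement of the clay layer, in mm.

S_c ≈ 64 mm

Final effective stress: σ'_f = 148 + 47.2 = 195.2 kPa.
σ'_f = 195.2 > σ'_p = 165 kPa, so the stress path crosses the preconsolidation pressure — recompression up to σ'_p, then virgin compression beyond:
S_c = H/(1+e₀)·[C_r·log₁₀(σ'_p/σ'_0) + C_c·log₁₀(σ'_f/σ'_p)]
    = 4.1/1.97 × [0.079×log₁₀(165/148) + 0.37×log₁₀(195.2/165)]
    = 2.0812 × [0.0037306 + 0.027008] = 0.06397 m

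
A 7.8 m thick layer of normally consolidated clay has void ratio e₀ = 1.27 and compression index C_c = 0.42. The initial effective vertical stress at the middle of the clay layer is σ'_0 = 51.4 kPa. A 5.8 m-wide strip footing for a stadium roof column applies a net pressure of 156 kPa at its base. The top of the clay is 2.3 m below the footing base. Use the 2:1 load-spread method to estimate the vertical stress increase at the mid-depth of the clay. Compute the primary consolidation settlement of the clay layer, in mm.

S_c ≈ 566 mm

Mid-depth of clay below the footing base: z = 2.3 + 7.8/2 = 6.2 m.
Stress increase at mid-clay by the 2:1 spreading method:
Δσ = qB/(B+z) = 156×5.8/(5.8+6.2) = 75.4 kPa
Final effective stress: σ'_f = σ'_0 + Δσ = 51.4 + 75.4 = 126.8 kPa.
Normally consolidated clay, so the full stress increment lies on the virgin compression line:
S_c = C_c·H/(1+e₀)·log₁₀(σ'_f/σ'_0) = 0.42×7.8/(1+1.27)×log₁₀(126.8/51.4)
    = 1.4432 × 0.39216 = 0.566 m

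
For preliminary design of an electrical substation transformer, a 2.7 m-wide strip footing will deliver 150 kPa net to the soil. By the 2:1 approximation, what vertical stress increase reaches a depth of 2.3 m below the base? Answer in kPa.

By the 2:1 method the load spreads at 1 horizontal : 2 vertical, so at depth z the loaded area has grown by z in each plan dimension:
Δσ = qB/(B+z) = 150×2.7/(2.7+2.3) = 81 kPa

Δσ_z ≈ 81 kPa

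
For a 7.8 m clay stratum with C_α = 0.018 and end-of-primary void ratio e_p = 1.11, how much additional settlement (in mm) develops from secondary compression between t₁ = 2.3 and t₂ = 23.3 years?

S_s ≈ 66.9 mm

Secondary compression: S_s = C_α·H/(1+e_p)·log₁₀(t₂/t₁)
S_s = 0.018×7.8/(1+1.11)×log₁₀(23.3/2.3)
    = 0.06654 × 1.006 = 0.06691 m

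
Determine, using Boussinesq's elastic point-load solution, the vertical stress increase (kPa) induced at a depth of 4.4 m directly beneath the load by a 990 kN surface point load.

Boussinesq vertical stress below a point load on an elastic half-space:
Δσ_z = 3P/(2πz²) · [1 + (r/z)²]^(−5/2)
r/z = 0/4.4 = 0; [1+(r/z)²]^(−5/2) = 1.
Δσ_z = 3×990/(2π×4.4²) × 1 = 24.416 × 1 = 24.42 kPa

Δσ_z ≈ 24.4 kPa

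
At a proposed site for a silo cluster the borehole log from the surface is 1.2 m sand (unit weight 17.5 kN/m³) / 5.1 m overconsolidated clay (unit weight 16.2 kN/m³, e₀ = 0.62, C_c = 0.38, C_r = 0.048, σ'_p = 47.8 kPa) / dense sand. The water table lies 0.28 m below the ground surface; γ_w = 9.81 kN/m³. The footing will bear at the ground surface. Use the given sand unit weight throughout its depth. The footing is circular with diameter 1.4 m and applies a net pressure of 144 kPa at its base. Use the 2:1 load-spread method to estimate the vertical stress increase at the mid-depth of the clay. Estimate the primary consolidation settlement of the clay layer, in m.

S_c ≈ 0.021 m

Mid-depth of clay below the ground surface: z = 1.2 + 5.1/2 = 3.75 m.
Total vertical stress at mid-clay: σ_v = 17.5×1.2 + 16.2×2.55 = 62.31 kPa.
Pore pressure: u = 9.81×(3.75 − 0.28) = 34.041 kPa.
Initial effective stress: σ'_0 = σ_v − u = 62.31 − 34.041 = 28.269 kPa.
Stress increase at mid-clay by the 2:1 spreading method:
Δσ ≈ qD²/(D+z)² = 144×1.4²/(1.4+3.75)² = 10.642 kPa
Final effective stress: σ'_f = 28.269 + 10.642 = 38.911 kPa.
σ'_f = 38.911 ≤ σ'_p = 47.8 kPa, so the clay remains overconsolidated and only the recompression index applies:
S_c = C_r·H/(1+e₀)·log₁₀(σ'_f/σ'_0) = 0.048×5.1/1.62×log₁₀(38.911/28.269)
    = 0.15111 × 0.13876 = 0.02097 m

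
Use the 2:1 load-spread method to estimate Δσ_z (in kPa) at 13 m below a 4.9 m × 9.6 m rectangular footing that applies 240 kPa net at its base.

Δσ_z ≈ 27.9 kPa

By the 2:1 method the load spreads at 1 horizontal : 2 vertical, so at depth z the loaded area has grown by z in each plan dimension:
Δσ = qBL/((B+z)(L+z)) = 240×4.9×9.6/((4.9+13)(9.6+13)) = 27.907 kPa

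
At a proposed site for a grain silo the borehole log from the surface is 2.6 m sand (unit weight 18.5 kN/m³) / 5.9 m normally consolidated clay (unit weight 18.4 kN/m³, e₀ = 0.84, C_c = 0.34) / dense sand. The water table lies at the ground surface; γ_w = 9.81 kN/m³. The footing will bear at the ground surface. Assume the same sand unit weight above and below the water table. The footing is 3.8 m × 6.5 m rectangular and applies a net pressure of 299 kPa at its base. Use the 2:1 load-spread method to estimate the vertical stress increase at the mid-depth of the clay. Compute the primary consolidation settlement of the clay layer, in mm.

Mid-depth of clay below the ground surface: z = 2.6 + 5.9/2 = 5.55 m.
Total vertical stress at mid-clay: σ_v = 18.5×2.6 + 18.4×2.95 = 102.38 kPa.
Pore pressure: u = 9.81×(5.55 − 0) = 54.446 kPa.
Initial effective stress: σ'_0 = σ_v − u = 102.38 − 54.446 = 47.934 kPa.
Stress increase at mid-clay by the 2:1 spreading method:
Δσ = qBL/((B+z)(L+z)) = 299×3.8×6.5/((3.8+5.55)(6.5+5.55)) = 65.55 kPa
Final effective stress: σ'_f = σ'_0 + Δσ = 47.934 + 65.55 = 113.48 kPa.
Normally consolidated clay, so the full stress increment lies on the virgin compression line:
S_c = C_c·H/(1+e₀)·log₁₀(σ'_f/σ'_0) = 0.34×5.9/(1+0.84)×log₁₀(113.48/47.934)
    = 1.0902 × 0.37428 = 0.408 m

S_c ≈ 408 mm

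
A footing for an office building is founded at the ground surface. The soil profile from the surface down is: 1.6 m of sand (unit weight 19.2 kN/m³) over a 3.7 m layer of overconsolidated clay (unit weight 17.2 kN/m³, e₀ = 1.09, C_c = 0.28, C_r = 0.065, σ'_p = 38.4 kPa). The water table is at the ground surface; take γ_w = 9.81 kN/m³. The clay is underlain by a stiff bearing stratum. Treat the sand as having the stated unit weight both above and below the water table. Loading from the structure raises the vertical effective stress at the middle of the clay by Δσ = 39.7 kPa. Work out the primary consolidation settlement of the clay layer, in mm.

S_c ≈ 139 mm

Mid-depth of clay below the ground surface: z = 1.6 + 3.7/2 = 3.45 m.
Total vertical stress at mid-clay: σ_v = 19.2×1.6 + 17.2×1.85 = 62.54 kPa.
Pore pressure: u = 9.81×(3.45 − 0) = 33.845 kPa.
Initial effective stress: σ'_0 = σ_v − u = 62.54 − 33.845 = 28.695 kPa.
Final effective stress: σ'_f = 28.695 + 39.7 = 68.395 kPa.
σ'_f = 68.395 > σ'_p = 38.4 kPa, so the stress path crosses the preconsolidation pressure — recompression up to σ'_p, then virgin compression beyond:
S_c = H/(1+e₀)·[C_r·log₁₀(σ'_p/σ'_0) + C_c·log₁₀(σ'_f/σ'_p)]
    = 3.7/2.09 × [0.065×log₁₀(38.4/28.695) + 0.28×log₁₀(68.395/38.4)]
    = 1.7703 × [0.0082241 + 0.070194] = 0.1388 m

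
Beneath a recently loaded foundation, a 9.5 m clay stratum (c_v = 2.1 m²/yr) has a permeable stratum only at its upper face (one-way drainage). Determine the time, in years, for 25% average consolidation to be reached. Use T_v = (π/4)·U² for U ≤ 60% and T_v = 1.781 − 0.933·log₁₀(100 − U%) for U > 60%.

t ≈ 2.11 years

Drainage path length: H_d = H = 9.5 m (single drainage).
U ≤ 60%: T_v = (π/4)·U² = (π/4)×0.25² = 0.049087.
t = T_v·H_d²/c_v = 0.049087×9.5²/2.1 = 2.11 years.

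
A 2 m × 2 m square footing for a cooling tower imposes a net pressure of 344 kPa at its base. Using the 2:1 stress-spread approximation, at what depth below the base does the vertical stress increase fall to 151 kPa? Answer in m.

2:1 spreading — at depth z the loaded area has grown by z in each plan dimension:
qB²/(B+z)² = Δσ_z ⇒ z = B(√(q/Δσ_z) − 1) = 2×(√(344/151) − 1) = 1.019 m

z ≈ 1.02 m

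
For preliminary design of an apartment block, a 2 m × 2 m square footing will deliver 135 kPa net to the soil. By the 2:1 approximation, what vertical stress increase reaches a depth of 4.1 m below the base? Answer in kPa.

Δσ_z ≈ 14.5 kPa

By the 2:1 method the load spreads at 1 horizontal : 2 vertical, so at depth z the loaded area has grown by z in each plan dimension:
Δσ = qBL/((B+z)(L+z)) = 135×2×2/((2+4.1)(2+4.1)) = 14.512 kPa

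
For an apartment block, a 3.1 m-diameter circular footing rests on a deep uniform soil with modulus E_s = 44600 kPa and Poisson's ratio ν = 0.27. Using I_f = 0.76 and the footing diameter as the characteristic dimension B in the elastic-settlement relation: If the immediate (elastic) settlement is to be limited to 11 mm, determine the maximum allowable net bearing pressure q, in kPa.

S_e = q·B·(1−ν²)/E_s · I_f  ⇒  q = S_e·E_s / (B·(1−ν²)·I_f).
q = 0.011 × 44600 / (3.1 × 0.9271 × 0.76) = 224.6 kPa

q ≈ 225 kPa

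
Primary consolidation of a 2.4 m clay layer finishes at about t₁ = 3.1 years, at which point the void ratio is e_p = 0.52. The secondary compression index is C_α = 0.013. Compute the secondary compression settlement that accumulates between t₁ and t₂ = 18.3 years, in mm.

Secondary compression: S_s = C_α·H/(1+e_p)·log₁₀(t₂/t₁)
S_s = 0.013×2.4/(1+0.52)×log₁₀(18.3/3.1)
    = 0.02053 × 0.7711 = 0.01583 m

S_s ≈ 15.8 mm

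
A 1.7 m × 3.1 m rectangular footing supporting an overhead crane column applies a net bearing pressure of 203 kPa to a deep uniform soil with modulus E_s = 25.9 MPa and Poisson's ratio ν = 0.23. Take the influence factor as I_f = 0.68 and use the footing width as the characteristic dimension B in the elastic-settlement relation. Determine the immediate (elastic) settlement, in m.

S_e ≈ 0.00858 m

Immediate (elastic) settlement: S_e = q·B·(1−ν²)/E_s · I_f.
E_s = 25.9 MPa = 25900 kPa.
S_e = 203 × 1.7 × (1 − 0.23²) / 25900 × 0.68
    = 203 × 1.7 × 0.9471 / 25900 × 0.68
    = 0.008581 m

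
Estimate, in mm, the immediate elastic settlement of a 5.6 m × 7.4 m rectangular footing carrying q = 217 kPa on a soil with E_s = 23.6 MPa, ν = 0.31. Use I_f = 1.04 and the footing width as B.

S_e ≈ 48.4 mm

Immediate (elastic) settlement: S_e = q·B·(1−ν²)/E_s · I_f.
E_s = 23.6 MPa = 23600 kPa.
S_e = 217 × 5.6 × (1 − 0.31²) / 23600 × 1.04
    = 217 × 5.6 × 0.9039 / 23600 × 1.04
    = 0.0484 m = 48.4 mm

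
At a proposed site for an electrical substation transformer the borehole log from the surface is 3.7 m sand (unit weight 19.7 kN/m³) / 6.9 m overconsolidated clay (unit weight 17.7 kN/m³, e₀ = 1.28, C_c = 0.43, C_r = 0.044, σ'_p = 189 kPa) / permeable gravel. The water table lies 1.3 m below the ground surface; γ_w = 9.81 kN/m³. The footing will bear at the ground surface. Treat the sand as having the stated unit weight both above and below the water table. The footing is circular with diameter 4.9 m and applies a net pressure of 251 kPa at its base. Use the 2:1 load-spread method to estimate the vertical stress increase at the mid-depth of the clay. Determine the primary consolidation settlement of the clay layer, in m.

S_c ≈ 0.025 m

Mid-depth of clay below the ground surface: z = 3.7 + 6.9/2 = 7.15 m.
Total vertical stress at mid-clay: σ_v = 19.7×3.7 + 17.7×3.45 = 133.95 kPa.
Pore pressure: u = 9.81×(7.15 − 1.3) = 57.389 kPa.
Initial effective stress: σ'_0 = σ_v − u = 133.95 − 57.389 = 76.561 kPa.
Stress increase at mid-clay by the 2:1 spreading method:
Δσ ≈ qD²/(D+z)² = 251×4.9²/(4.9+7.15)² = 41.504 kPa
Final effective stress: σ'_f = 76.561 + 41.504 = 118.06 kPa.
σ'_f = 118.06 ≤ σ'_p = 189 kPa, so the clay remains overconsolidated and only the recompression index applies:
S_c = C_r·H/(1+e₀)·log₁₀(σ'_f/σ'_0) = 0.044×6.9/2.28×log₁₀(118.06/76.561)
    = 0.13316 × 0.1881 = 0.02505 m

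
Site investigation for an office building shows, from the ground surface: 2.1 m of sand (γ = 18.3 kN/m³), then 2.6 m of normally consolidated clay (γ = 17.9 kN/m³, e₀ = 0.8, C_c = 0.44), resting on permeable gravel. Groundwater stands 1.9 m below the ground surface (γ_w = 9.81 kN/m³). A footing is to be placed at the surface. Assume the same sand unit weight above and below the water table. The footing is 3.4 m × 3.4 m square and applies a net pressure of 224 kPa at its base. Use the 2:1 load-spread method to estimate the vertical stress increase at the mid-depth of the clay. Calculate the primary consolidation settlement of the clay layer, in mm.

S_c ≈ 217 mm

Mid-depth of clay below the ground surface: z = 2.1 + 2.6/2 = 3.4 m.
Total vertical stress at mid-clay: σ_v = 18.3×2.1 + 17.9×1.3 = 61.7 kPa.
Pore pressure: u = 9.81×(3.4 − 1.9) = 14.715 kPa.
Initial effective stress: σ'_0 = σ_v − u = 61.7 − 14.715 = 46.985 kPa.
Stress increase at mid-clay by the 2:1 spreading method:
Δσ = qBL/((B+z)(L+z)) = 224×3.4×3.4/((3.4+3.4)(3.4+3.4)) = 56 kPa
Final effective stress: σ'_f = σ'_0 + Δσ = 46.985 + 56 = 102.98 kPa.
Normally consolidated clay, so the full stress increment lies on the virgin compression line:
S_c = C_c·H/(1+e₀)·log₁₀(σ'_f/σ'_0) = 0.44×2.6/(1+0.8)×log₁₀(102.98/46.985)
    = 0.63556 × 0.34079 = 0.2166 m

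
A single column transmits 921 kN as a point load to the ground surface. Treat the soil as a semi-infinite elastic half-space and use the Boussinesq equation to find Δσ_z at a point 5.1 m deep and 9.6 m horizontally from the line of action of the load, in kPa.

Boussinesq vertical stress below a point load on an elastic half-space:
Δσ_z = 3P/(2πz²) · [1 + (r/z)²]^(−5/2)
r/z = 9.6/5.1 = 1.8824; [1+(r/z)²]^(−5/2) = 0.022729.
Δσ_z = 3×921/(2π×5.1²) × 0.022729 = 16.907 × 0.022729 = 0.3843 kPa

Δσ_z ≈ 0.384 kPa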